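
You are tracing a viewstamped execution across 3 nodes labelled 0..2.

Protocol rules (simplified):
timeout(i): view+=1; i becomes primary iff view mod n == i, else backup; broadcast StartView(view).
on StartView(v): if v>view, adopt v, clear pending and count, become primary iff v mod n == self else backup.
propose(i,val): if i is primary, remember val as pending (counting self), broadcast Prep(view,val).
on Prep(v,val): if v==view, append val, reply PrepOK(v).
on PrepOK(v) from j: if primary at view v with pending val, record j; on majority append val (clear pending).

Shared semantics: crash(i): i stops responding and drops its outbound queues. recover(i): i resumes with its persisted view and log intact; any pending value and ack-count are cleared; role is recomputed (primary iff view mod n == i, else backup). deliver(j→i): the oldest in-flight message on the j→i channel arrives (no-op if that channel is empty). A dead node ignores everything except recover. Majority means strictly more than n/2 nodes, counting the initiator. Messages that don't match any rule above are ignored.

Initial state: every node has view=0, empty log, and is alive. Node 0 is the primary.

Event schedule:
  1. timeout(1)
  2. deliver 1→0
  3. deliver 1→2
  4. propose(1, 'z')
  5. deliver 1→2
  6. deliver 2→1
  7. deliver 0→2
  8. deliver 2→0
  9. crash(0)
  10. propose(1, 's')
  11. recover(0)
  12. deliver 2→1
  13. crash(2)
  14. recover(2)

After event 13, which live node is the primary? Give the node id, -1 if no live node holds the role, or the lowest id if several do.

e1 timeout(1): 1[prim,v=1,-]
e2 deliver 1→0: 0[back,v=1,-]
e3 deliver 1→2: 2[back,v=1,-]
e4 propose(1,'z'): ·
e5 deliver 1→2: 2[back,v=1,z]
e6 deliver 2→1: 1[prim,v=1,z]
e7 deliver 0→2: ·
e8 deliver 2→0: ·
e9 crash(0): 0[✗back,v=1,-]
e10 propose(1,'s'): ·
e11 recover(0): 0[back,v=1,-]
e12 deliver 2→1: ·
e13 crash(2): 2[✗back,v=1,z]

1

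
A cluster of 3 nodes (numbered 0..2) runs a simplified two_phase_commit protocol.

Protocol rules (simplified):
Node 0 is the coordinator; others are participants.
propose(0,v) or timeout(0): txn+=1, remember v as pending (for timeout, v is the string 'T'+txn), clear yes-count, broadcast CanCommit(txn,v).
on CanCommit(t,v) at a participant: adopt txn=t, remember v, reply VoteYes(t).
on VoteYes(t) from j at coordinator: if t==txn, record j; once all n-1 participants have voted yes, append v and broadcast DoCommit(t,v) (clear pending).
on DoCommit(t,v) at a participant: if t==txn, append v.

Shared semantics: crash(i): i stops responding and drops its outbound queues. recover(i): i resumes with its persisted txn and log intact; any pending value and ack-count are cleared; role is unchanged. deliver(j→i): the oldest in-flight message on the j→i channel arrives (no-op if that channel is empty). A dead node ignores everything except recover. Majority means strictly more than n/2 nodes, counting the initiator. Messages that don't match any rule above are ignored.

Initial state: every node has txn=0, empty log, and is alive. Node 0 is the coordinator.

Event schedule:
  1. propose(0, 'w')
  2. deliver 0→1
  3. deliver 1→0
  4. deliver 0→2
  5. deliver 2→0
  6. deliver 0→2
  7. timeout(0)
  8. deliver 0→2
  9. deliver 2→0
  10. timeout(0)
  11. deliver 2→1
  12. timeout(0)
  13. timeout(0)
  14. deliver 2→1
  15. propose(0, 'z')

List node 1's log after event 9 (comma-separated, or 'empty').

step 1 propose(0,'w'): 0={coor,t=1,log=-}
step 2 deliver 0→1: 1={part,t=1,log=-}
step 3 deliver 1→0: —
step 4 deliver 0→2: 2={part,t=1,log=-}
step 5 deliver 2→0: 0={coor,t=1,log=w}
step 6 deliver 0→2: 2={part,t=1,log=w}
step 7 timeout(0): 0={coor,t=2,log=w}
step 8 deliver 0→2: 2={part,t=2,log=w}
step 9 deliver 2→0: —

empty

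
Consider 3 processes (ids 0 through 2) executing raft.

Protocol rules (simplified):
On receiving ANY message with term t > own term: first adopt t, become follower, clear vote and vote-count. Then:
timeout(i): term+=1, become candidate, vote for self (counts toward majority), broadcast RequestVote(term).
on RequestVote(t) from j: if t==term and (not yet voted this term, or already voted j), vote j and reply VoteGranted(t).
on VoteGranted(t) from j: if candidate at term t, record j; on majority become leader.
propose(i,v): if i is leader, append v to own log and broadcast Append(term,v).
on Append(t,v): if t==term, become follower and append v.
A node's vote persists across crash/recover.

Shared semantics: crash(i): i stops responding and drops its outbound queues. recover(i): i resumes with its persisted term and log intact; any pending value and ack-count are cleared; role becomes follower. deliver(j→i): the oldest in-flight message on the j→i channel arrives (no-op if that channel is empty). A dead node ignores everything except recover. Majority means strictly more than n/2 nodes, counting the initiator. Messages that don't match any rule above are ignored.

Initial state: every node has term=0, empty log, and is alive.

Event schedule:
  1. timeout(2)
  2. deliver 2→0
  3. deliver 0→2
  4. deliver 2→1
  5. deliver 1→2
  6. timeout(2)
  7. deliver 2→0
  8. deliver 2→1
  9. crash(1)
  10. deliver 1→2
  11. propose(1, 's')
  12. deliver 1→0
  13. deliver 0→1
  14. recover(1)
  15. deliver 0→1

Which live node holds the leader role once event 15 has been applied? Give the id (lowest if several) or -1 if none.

-1

e1 timeout(2): 2[cand,t=1,-]
e2 deliver 2→0: 0[foll,t=1,-]
e3 deliver 0→2: 2[lead,t=1,-]
e4 deliver 2→1: 1[foll,t=1,-]
e5 deliver 1→2: ·
e6 timeout(2): 2[cand,t=2,-]
e7 deliver 2→0: 0[foll,t=2,-]
e8 deliver 2→1: 1[foll,t=2,-]
e9 crash(1): 1[✗foll,t=2,-]
e10 deliver 1→2: ·
e11 propose(1,'s'): ·
e12 deliver 1→0: ·
e13 deliver 0→1: ·
e14 recover(1): 1[foll,t=2,-]
e15 deliver 0→1: ·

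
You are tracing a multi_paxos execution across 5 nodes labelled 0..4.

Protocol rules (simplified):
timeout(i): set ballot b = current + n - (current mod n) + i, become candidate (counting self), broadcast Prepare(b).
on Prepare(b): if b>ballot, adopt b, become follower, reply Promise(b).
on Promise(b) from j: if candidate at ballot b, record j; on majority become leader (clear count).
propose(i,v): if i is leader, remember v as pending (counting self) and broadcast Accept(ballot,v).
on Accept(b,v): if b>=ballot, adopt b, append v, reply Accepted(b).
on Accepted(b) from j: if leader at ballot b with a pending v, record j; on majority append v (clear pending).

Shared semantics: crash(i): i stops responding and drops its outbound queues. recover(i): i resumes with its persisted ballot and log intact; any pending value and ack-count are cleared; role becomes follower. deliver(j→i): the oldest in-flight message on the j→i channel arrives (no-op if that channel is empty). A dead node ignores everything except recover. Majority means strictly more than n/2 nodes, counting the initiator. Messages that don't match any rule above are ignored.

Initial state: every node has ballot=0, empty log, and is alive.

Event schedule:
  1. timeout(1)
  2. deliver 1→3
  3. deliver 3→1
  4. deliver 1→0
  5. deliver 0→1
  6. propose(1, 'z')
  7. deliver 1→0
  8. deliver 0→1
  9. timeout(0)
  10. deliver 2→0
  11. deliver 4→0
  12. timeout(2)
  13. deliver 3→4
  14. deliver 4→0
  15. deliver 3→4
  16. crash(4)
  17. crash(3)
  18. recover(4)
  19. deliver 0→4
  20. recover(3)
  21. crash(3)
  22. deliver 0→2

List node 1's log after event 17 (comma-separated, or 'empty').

step 1 timeout(1): 1={cand,b=6,log=-}
step 2 deliver 1→3: 3={foll,b=6,log=-}
step 3 deliver 3→1: —
step 4 deliver 1→0: 0={foll,b=6,log=-}
step 5 deliver 0→1: 1={lead,b=6,log=-}
step 6 propose(1,'z'): —
step 7 deliver 1→0: 0={foll,b=6,log=z}
step 8 deliver 0→1: —
step 9 timeout(0): 0={cand,b=10,log=z}
step 10 deliver 2→0: —
step 11 deliver 4→0: —
step 12 timeout(2): 2={cand,b=7,log=-}
step 13 deliver 3→4: —
step 14 deliver 4→0: —
step 15 deliver 3→4: —
step 16 crash(4): 4={✗foll,b=0,log=-}
step 17 crash(3): 3={✗foll,b=6,log=-}

empty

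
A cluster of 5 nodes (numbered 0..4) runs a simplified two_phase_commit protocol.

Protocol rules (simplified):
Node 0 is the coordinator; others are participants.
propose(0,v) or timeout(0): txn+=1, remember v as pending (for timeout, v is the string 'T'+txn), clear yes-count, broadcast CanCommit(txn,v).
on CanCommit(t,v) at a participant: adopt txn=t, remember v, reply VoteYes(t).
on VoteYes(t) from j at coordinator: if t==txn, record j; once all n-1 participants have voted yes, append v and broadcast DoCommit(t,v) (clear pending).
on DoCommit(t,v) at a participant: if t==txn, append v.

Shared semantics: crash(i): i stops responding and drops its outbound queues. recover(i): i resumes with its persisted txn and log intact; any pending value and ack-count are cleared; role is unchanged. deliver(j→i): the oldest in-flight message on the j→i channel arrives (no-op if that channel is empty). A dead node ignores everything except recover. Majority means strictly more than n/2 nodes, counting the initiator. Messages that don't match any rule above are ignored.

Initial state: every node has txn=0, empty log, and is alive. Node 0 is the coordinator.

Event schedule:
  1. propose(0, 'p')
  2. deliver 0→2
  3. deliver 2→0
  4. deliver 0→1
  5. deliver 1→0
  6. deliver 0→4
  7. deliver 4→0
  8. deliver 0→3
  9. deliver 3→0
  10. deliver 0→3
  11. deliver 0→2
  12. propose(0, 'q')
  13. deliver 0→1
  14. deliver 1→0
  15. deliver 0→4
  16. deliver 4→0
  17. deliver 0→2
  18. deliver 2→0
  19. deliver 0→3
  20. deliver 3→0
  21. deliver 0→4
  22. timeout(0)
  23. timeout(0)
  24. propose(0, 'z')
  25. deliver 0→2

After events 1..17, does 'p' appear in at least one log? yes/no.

after 1 — propose(0,'p'): n0:coor/t1/[-]
after 2 — deliver 0→2: n2:part/t1/[-]
after 3 — deliver 2→0: ·
after 4 — deliver 0→1: n1:part/t1/[-]
after 5 — deliver 1→0: ·
after 6 — deliver 0→4: n4:part/t1/[-]
after 7 — deliver 4→0: ·
after 8 — deliver 0→3: n3:part/t1/[-]
after 9 — deliver 3→0: n0:coor/t1/[p]
after 10 — deliver 0→3: n3:part/t1/[p]
after 11 — deliver 0→2: n2:part/t1/[p]
after 12 — propose(0,'q'): n0:coor/t2/[p]
after 13 — deliver 0→1: n1:part/t1/[p]
after 14 — deliver 1→0: ·
after 15 — deliver 0→4: n4:part/t1/[p]
after 16 — deliver 4→0: ·
after 17 — deliver 0→2: n2:part/t2/[p]

yes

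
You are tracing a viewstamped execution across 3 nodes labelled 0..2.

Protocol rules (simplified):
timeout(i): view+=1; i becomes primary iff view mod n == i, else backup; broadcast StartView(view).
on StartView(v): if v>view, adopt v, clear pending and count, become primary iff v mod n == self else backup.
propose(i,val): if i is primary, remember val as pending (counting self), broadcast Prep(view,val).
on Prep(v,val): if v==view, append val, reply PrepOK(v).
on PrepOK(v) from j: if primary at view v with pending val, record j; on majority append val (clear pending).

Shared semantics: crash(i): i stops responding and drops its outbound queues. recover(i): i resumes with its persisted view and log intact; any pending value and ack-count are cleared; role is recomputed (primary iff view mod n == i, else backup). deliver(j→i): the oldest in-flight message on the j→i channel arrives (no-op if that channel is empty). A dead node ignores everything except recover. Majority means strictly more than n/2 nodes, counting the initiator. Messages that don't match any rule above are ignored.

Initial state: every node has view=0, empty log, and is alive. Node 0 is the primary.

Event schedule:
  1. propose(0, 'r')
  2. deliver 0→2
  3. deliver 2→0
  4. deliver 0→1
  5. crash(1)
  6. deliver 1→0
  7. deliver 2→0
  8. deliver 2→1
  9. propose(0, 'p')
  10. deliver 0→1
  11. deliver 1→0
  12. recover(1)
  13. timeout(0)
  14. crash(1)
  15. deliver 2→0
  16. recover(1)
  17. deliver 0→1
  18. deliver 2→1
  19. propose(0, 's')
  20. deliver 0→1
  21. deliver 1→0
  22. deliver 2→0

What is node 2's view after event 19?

after 1 — propose(0,'r'): ·
after 2 — deliver 0→2: n2:back/v0/[r]
after 3 — deliver 2→0: n0:prim/v0/[r]
after 4 — deliver 0→1: n1:back/v0/[r]
after 5 — crash(1): n1:✗back/v0/[r]
after 6 — deliver 1→0: ·
after 7 — deliver 2→0: ·
after 8 — deliver 2→1: ·
after 9 — propose(0,'p'): ·
after 10 — deliver 0→1: ·
after 11 — deliver 1→0: ·
after 12 — recover(1): n1:back/v0/[r]
after 13 — timeout(0): n0:back/v1/[r]
after 14 — crash(1): n1:✗back/v0/[r]
after 15 — deliver 2→0: ·
after 16 — recover(1): n1:back/v0/[r]
after 17 — deliver 0→1: n1:back/v0/[r,p]
after 18 — deliver 2→1: ·
after 19 — propose(0,'s'): ·

0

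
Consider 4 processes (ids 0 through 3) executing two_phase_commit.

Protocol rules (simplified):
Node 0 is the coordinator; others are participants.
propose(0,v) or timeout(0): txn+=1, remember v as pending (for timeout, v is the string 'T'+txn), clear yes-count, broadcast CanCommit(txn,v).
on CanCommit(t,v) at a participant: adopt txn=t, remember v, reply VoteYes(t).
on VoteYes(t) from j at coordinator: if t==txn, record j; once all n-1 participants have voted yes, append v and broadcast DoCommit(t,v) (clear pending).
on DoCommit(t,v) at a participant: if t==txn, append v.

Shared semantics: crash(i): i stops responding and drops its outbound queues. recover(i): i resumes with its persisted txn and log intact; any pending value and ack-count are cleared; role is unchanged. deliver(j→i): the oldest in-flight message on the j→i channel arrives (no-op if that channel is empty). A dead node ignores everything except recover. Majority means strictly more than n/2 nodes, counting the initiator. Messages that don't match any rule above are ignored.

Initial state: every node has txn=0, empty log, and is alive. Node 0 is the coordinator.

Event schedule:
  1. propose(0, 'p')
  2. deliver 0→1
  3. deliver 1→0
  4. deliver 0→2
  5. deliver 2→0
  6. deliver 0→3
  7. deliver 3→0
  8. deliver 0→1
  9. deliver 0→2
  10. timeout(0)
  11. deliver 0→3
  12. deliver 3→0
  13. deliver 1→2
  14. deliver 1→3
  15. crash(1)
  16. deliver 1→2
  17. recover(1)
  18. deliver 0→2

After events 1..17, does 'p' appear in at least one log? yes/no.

yes

step 1 propose(0,'p'): 0={coor,t=1,log=-}
step 2 deliver 0→1: 1={part,t=1,log=-}
step 3 deliver 1→0: —
step 4 deliver 0→2: 2={part,t=1,log=-}
step 5 deliver 2→0: —
step 6 deliver 0→3: 3={part,t=1,log=-}
step 7 deliver 3→0: 0={coor,t=1,log=p}
step 8 deliver 0→1: 1={part,t=1,log=p}
step 9 deliver 0→2: 2={part,t=1,log=p}
step 10 timeout(0): 0={coor,t=2,log=p}
step 11 deliver 0→3: 3={part,t=1,log=p}
step 12 deliver 3→0: —
step 13 deliver 1→2: —
step 14 deliver 1→3: —
step 15 crash(1): 1={✗part,t=1,log=p}
step 16 deliver 1→2: —
step 17 recover(1): 1={part,t=1,log=p}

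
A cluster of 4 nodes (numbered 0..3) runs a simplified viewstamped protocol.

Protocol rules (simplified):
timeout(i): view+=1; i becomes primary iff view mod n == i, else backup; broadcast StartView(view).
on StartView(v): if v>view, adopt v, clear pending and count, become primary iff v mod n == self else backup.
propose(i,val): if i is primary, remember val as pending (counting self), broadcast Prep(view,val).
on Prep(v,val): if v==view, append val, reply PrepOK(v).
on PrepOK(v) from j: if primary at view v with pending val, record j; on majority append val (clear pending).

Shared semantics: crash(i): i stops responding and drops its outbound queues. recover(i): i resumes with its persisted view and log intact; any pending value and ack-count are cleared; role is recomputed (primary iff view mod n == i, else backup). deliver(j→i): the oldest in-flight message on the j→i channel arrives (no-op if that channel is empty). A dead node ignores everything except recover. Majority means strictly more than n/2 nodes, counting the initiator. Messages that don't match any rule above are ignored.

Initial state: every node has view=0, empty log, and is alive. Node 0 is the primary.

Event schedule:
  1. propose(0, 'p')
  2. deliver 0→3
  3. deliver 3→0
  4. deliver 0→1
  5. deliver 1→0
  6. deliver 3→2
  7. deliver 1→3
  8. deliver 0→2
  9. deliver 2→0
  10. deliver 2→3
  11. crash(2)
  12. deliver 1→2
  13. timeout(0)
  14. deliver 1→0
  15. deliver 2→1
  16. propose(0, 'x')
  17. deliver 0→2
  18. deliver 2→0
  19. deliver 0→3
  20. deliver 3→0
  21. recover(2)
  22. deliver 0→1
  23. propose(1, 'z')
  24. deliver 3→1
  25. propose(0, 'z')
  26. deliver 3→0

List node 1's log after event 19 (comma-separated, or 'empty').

p

step 1 propose(0,'p'): —
step 2 deliver 0→3: 3={back,v=0,log=p}
step 3 deliver 3→0: —
step 4 deliver 0→1: 1={back,v=0,log=p}
step 5 deliver 1→0: 0={prim,v=0,log=p}
step 6 deliver 3→2: —
step 7 deliver 1→3: —
step 8 deliver 0→2: 2={back,v=0,log=p}
step 9 deliver 2→0: —
step 10 deliver 2→3: —
step 11 crash(2): 2={✗back,v=0,log=p}
step 12 deliver 1→2: —
step 13 timeout(0): 0={back,v=1,log=p}
step 14 deliver 1→0: —
step 15 deliver 2→1: —
step 16 propose(0,'x'): —
step 17 deliver 0→2: —
step 18 deliver 2→0: —
step 19 deliver 0→3: 3={back,v=1,log=p}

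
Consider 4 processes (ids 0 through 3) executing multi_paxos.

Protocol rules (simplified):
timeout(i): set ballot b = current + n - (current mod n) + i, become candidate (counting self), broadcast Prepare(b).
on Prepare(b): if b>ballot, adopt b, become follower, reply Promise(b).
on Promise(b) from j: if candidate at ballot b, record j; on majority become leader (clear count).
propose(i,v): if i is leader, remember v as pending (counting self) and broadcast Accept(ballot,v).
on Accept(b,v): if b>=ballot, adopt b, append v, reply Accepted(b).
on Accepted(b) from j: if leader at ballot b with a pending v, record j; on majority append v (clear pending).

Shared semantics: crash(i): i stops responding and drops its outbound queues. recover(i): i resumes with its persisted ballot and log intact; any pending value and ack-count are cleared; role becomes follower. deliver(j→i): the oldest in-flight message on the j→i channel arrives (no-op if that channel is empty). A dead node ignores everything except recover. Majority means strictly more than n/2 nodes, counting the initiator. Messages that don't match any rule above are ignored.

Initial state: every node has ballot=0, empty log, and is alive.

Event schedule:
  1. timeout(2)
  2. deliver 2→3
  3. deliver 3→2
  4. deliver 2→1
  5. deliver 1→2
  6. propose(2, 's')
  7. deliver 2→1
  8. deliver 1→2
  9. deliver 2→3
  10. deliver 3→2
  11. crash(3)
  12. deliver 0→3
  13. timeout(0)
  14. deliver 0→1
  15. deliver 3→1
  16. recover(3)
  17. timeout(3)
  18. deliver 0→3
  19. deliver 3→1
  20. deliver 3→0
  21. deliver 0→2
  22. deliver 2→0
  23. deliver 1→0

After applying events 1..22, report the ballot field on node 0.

11

1. timeout(2):  <2:cand b6 ->
2. deliver 2→3:  <3:foll b6 ->
3. deliver 3→2:  nop
4. deliver 2→1:  <1:foll b6 ->
5. deliver 1→2:  <2:lead b6 ->
6. propose(2,'s'):  nop
7. deliver 2→1:  <1:foll b6 s>
8. deliver 1→2:  nop
9. deliver 2→3:  <3:foll b6 s>
10. deliver 3→2:  <2:lead b6 s>
11. crash(3):  <3:✗foll b6 s>
12. deliver 0→3:  nop
13. timeout(0):  <0:cand b4 ->
14. deliver 0→1:  nop
15. deliver 3→1:  nop
16. recover(3):  <3:foll b6 s>
17. timeout(3):  <3:cand b11 s>
18. deliver 0→3:  nop
19. deliver 3→1:  <1:foll b11 s>
20. deliver 3→0:  <0:foll b11 ->
21. deliver 0→2:  nop
22. deliver 2→0:  nop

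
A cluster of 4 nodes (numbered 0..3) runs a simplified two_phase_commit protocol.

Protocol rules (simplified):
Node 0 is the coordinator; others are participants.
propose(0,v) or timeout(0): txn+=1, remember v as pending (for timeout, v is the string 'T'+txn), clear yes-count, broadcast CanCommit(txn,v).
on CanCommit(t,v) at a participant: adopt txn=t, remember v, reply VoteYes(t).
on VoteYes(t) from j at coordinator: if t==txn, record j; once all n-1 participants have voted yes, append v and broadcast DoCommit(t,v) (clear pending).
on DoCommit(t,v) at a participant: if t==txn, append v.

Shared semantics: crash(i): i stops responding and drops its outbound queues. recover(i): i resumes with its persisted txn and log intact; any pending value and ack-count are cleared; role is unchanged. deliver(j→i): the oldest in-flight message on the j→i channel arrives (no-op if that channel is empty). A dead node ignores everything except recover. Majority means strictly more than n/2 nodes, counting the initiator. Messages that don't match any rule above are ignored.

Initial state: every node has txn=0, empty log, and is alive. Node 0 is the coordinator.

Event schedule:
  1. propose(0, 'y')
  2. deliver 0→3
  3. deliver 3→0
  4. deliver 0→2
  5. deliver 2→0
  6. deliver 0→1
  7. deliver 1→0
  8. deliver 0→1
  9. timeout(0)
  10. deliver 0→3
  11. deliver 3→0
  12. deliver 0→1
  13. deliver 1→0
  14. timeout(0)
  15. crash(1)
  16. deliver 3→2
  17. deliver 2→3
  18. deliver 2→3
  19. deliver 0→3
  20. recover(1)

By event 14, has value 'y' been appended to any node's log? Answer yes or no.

1. propose(0,'y'):  <0:coor t1 ->
2. deliver 0→3:  <3:part t1 ->
3. deliver 3→0:  nop
4. deliver 0→2:  <2:part t1 ->
5. deliver 2→0:  nop
6. deliver 0→1:  <1:part t1 ->
7. deliver 1→0:  <0:coor t1 y>
8. deliver 0→1:  <1:part t1 y>
9. timeout(0):  <0:coor t2 y>
10. deliver 0→3:  <3:part t1 y>
11. deliver 3→0:  nop
12. deliver 0→1:  <1:part t2 y>
13. deliver 1→0:  nop
14. timeout(0):  <0:coor t3 y>

yes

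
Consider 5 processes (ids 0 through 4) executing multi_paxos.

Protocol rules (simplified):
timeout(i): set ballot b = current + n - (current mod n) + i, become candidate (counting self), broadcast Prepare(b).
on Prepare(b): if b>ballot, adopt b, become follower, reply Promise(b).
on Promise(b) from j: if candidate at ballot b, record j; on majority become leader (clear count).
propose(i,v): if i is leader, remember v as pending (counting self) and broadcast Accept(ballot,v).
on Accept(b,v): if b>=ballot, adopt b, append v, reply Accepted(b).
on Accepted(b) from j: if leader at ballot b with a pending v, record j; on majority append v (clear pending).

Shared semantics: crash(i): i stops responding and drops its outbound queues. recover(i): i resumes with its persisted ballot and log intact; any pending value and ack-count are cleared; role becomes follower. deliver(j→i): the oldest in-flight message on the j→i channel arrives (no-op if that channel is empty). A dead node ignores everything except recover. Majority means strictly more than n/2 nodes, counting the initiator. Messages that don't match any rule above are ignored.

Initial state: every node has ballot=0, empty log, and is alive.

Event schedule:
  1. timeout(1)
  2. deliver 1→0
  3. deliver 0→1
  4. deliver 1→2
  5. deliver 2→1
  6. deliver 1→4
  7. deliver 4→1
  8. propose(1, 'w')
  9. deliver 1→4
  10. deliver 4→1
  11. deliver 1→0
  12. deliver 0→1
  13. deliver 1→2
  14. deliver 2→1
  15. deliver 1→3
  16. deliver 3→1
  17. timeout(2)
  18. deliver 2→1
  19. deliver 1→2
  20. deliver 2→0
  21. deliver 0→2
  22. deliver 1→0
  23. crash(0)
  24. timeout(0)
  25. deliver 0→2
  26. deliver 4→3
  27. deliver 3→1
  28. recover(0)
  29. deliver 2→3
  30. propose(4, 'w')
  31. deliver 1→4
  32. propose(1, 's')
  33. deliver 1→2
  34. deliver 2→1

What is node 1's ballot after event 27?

12

step 1 timeout(1): 1={cand,b=6,log=-}
step 2 deliver 1→0: 0={foll,b=6,log=-}
step 3 deliver 0→1: —
step 4 deliver 1→2: 2={foll,b=6,log=-}
step 5 deliver 2→1: 1={lead,b=6,log=-}
step 6 deliver 1→4: 4={foll,b=6,log=-}
step 7 deliver 4→1: —
step 8 propose(1,'w'): —
step 9 deliver 1→4: 4={foll,b=6,log=w}
step 10 deliver 4→1: —
step 11 deliver 1→0: 0={foll,b=6,log=w}
step 12 deliver 0→1: 1={lead,b=6,log=w}
step 13 deliver 1→2: 2={foll,b=6,log=w}
step 14 deliver 2→1: —
step 15 deliver 1→3: 3={foll,b=6,log=-}
step 16 deliver 3→1: —
step 17 timeout(2): 2={cand,b=12,log=w}
step 18 deliver 2→1: 1={foll,b=12,log=w}
step 19 deliver 1→2: —
step 20 deliver 2→0: 0={foll,b=12,log=w}
step 21 deliver 0→2: 2={lead,b=12,log=w}
step 22 deliver 1→0: —
step 23 crash(0): 0={✗foll,b=12,log=w}
step 24 timeout(0): —
step 25 deliver 0→2: —
step 26 deliver 4→3: —
step 27 deliver 3→1: —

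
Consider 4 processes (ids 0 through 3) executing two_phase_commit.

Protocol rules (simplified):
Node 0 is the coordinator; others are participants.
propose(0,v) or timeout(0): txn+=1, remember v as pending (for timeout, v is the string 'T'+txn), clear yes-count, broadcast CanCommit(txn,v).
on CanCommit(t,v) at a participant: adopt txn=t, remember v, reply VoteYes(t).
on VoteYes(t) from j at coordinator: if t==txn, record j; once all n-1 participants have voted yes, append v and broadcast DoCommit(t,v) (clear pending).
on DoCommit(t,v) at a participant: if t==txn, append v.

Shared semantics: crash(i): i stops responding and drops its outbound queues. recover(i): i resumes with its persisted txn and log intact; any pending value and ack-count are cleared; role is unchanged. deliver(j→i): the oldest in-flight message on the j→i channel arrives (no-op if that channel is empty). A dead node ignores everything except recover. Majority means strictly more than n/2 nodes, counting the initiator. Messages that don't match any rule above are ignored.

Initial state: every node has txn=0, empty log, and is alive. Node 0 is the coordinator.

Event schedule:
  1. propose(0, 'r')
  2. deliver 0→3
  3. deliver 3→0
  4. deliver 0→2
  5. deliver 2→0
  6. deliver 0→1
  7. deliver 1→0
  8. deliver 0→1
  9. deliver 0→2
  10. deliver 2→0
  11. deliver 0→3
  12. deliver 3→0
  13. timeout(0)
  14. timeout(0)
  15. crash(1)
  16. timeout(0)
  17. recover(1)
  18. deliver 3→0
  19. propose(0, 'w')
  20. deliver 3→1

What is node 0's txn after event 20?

5

[1] propose(0,'r') → N0(coor t1 [-])
[2] deliver 0→3 → N3(part t1 [-])
[3] deliver 3→0 → ∅
[4] deliver 0→2 → N2(part t1 [-])
[5] deliver 2→0 → ∅
[6] deliver 0→1 → N1(part t1 [-])
[7] deliver 1→0 → N0(coor t1 [r])
[8] deliver 0→1 → N1(part t1 [r])
[9] deliver 0→2 → N2(part t1 [r])
[10] deliver 2→0 → ∅
[11] deliver 0→3 → N3(part t1 [r])
[12] deliver 3→0 → ∅
[13] timeout(0) → N0(coor t2 [r])
[14] timeout(0) → N0(coor t3 [r])
[15] crash(1) → N1(✗part t1 [r])
[16] timeout(0) → N0(coor t4 [r])
[17] recover(1) → N1(part t1 [r])
[18] deliver 3→0 → ∅
[19] propose(0,'w') → N0(coor t5 [r])
[20] deliver 3→1 → ∅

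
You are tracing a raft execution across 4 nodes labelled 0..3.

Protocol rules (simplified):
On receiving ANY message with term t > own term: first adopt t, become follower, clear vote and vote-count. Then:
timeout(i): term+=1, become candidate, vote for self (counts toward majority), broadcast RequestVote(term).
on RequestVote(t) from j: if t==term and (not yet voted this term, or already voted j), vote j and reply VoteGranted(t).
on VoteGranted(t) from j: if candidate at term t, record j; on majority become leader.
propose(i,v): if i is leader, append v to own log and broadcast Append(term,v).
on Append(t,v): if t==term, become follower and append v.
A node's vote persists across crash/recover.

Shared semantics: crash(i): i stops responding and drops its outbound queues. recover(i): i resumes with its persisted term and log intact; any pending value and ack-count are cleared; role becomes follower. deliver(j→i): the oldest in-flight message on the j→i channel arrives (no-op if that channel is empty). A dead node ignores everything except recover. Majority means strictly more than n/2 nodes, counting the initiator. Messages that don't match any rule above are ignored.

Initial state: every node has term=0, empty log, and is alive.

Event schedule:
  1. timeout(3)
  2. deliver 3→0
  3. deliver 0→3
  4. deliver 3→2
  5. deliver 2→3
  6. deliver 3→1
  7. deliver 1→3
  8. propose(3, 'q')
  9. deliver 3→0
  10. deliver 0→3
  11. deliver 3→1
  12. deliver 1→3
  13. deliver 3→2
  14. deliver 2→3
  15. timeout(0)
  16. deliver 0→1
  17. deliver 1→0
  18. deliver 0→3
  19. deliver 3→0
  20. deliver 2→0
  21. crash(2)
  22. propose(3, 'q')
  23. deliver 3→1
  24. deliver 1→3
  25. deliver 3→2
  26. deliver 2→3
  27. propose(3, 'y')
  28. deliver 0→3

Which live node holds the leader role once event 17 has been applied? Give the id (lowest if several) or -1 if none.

3

[1] timeout(3) → N3(cand t1 [-])
[2] deliver 3→0 → N0(foll t1 [-])
[3] deliver 0→3 → ∅
[4] deliver 3→2 → N2(foll t1 [-])
[5] deliver 2→3 → N3(lead t1 [-])
[6] deliver 3→1 → N1(foll t1 [-])
[7] deliver 1→3 → ∅
[8] propose(3,'q') → N3(lead t1 [q])
[9] deliver 3→0 → N0(foll t1 [q])
[10] deliver 0→3 → ∅
[11] deliver 3→1 → N1(foll t1 [q])
[12] deliver 1→3 → ∅
[13] deliver 3→2 → N2(foll t1 [q])
[14] deliver 2→3 → ∅
[15] timeout(0) → N0(cand t2 [q])
[16] deliver 0→1 → N1(foll t2 [q])
[17] deliver 1→0 → ∅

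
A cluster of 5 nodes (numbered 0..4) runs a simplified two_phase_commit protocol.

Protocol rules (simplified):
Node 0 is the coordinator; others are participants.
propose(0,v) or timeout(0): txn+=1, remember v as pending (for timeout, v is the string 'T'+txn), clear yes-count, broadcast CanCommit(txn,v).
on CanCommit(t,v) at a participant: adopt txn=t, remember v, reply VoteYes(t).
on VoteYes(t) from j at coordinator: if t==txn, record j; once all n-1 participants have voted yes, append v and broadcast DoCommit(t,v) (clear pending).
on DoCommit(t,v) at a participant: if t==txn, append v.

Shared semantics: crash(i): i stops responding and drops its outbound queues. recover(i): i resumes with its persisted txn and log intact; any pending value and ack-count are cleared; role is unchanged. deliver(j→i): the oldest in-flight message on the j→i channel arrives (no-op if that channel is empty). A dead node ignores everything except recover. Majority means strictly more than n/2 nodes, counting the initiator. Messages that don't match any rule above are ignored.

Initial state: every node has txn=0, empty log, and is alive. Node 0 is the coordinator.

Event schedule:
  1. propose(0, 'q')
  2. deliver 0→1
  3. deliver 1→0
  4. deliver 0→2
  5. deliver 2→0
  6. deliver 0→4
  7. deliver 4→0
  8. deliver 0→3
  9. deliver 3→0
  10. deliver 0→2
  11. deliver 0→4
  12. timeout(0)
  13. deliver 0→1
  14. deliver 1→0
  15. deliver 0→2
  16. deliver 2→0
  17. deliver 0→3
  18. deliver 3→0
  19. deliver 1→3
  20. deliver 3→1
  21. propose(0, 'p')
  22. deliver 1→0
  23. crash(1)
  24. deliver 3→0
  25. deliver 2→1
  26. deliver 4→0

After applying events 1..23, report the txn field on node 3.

1

after 1 — propose(0,'q'): n0:coor/t1/[-]
after 2 — deliver 0→1: n1:part/t1/[-]
after 3 — deliver 1→0: ·
after 4 — deliver 0→2: n2:part/t1/[-]
after 5 — deliver 2→0: ·
after 6 — deliver 0→4: n4:part/t1/[-]
after 7 — deliver 4→0: ·
after 8 — deliver 0→3: n3:part/t1/[-]
after 9 — deliver 3→0: n0:coor/t1/[q]
after 10 — deliver 0→2: n2:part/t1/[q]
after 11 — deliver 0→4: n4:part/t1/[q]
after 12 — timeout(0): n0:coor/t2/[q]
after 13 — deliver 0→1: n1:part/t1/[q]
after 14 — deliver 1→0: ·
after 15 — deliver 0→2: n2:part/t2/[q]
after 16 — deliver 2→0: ·
after 17 — deliver 0→3: n3:part/t1/[q]
after 18 — deliver 3→0: ·
after 19 — deliver 1→3: ·
after 20 — deliver 3→1: ·
after 21 — propose(0,'p'): n0:coor/t3/[q]
after 22 — deliver 1→0: ·
after 23 — crash(1): n1:✗part/t1/[q]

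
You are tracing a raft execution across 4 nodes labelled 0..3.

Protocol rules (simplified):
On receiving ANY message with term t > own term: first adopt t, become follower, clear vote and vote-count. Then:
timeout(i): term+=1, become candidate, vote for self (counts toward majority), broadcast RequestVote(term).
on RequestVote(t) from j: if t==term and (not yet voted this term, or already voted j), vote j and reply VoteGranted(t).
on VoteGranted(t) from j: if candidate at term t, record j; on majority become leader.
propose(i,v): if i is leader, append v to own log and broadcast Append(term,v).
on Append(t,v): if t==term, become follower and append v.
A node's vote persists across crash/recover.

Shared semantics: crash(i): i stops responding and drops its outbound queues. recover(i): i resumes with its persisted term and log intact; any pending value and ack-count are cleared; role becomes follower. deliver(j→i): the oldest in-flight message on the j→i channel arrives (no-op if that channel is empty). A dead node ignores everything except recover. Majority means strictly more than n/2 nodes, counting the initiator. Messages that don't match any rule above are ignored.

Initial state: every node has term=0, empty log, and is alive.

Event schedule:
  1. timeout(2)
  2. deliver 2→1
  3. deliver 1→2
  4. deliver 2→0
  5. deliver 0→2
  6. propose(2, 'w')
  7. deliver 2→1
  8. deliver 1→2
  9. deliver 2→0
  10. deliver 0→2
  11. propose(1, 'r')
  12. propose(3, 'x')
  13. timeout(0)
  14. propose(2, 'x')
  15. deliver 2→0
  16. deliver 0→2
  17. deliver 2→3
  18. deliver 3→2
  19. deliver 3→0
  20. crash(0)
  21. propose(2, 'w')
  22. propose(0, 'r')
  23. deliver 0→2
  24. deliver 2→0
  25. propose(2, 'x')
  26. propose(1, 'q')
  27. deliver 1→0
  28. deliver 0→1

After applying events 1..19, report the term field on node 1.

1. timeout(2):  <2:cand t1 ->
2. deliver 2→1:  <1:foll t1 ->
3. deliver 1→2:  nop
4. deliver 2→0:  <0:foll t1 ->
5. deliver 0→2:  <2:lead t1 ->
6. propose(2,'w'):  <2:lead t1 w>
7. deliver 2→1:  <1:foll t1 w>
8. deliver 1→2:  nop
9. deliver 2→0:  <0:foll t1 w>
10. deliver 0→2:  nop
11. propose(1,'r'):  nop
12. propose(3,'x'):  nop
13. timeout(0):  <0:cand t2 w>
14. propose(2,'x'):  <2:lead t1 w,x>
15. deliver 2→0:  nop
16. deliver 0→2:  <2:foll t2 w,x>
17. deliver 2→3:  <3:foll t1 ->
18. deliver 3→2:  nop
19. deliver 3→0:  nop

1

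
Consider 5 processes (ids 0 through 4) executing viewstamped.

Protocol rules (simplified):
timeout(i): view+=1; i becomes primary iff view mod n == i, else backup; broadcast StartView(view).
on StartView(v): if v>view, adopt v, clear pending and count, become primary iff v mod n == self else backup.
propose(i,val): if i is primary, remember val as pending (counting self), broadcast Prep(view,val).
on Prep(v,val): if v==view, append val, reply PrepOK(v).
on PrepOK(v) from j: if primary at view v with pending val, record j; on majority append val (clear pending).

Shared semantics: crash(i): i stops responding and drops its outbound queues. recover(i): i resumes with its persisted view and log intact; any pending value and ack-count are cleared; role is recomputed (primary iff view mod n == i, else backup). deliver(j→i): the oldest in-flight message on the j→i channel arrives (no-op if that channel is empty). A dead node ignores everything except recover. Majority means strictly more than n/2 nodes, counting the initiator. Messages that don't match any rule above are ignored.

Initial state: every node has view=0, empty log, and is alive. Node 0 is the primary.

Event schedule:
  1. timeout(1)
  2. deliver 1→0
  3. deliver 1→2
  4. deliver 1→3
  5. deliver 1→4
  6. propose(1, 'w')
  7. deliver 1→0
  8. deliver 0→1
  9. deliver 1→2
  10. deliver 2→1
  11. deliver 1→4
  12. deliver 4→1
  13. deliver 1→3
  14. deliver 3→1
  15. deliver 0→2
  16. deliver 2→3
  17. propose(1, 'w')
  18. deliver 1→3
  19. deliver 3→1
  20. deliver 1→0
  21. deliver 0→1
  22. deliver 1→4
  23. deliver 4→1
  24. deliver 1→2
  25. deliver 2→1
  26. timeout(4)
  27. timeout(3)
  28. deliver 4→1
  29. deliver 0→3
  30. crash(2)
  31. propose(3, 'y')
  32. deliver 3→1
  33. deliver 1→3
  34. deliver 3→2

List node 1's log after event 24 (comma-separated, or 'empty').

step 1 timeout(1): 1={prim,v=1,log=-}
step 2 deliver 1→0: 0={back,v=1,log=-}
step 3 deliver 1→2: 2={back,v=1,log=-}
step 4 deliver 1→3: 3={back,v=1,log=-}
step 5 deliver 1→4: 4={back,v=1,log=-}
step 6 propose(1,'w'): —
step 7 deliver 1→0: 0={back,v=1,log=w}
step 8 deliver 0→1: —
step 9 deliver 1→2: 2={back,v=1,log=w}
step 10 deliver 2→1: 1={prim,v=1,log=w}
step 11 deliver 1→4: 4={back,v=1,log=w}
step 12 deliver 4→1: —
step 13 deliver 1→3: 3={back,v=1,log=w}
step 14 deliver 3→1: —
step 15 deliver 0→2: —
step 16 deliver 2→3: —
step 17 propose(1,'w'): —
step 18 deliver 1→3: 3={back,v=1,log=w,w}
step 19 deliver 3→1: —
step 20 deliver 1→0: 0={back,v=1,log=w,w}
step 21 deliver 0→1: 1={prim,v=1,log=w,w}
step 22 deliver 1→4: 4={back,v=1,log=w,w}
step 23 deliver 4→1: —
step 24 deliver 1→2: 2={back,v=1,log=w,w}

w,w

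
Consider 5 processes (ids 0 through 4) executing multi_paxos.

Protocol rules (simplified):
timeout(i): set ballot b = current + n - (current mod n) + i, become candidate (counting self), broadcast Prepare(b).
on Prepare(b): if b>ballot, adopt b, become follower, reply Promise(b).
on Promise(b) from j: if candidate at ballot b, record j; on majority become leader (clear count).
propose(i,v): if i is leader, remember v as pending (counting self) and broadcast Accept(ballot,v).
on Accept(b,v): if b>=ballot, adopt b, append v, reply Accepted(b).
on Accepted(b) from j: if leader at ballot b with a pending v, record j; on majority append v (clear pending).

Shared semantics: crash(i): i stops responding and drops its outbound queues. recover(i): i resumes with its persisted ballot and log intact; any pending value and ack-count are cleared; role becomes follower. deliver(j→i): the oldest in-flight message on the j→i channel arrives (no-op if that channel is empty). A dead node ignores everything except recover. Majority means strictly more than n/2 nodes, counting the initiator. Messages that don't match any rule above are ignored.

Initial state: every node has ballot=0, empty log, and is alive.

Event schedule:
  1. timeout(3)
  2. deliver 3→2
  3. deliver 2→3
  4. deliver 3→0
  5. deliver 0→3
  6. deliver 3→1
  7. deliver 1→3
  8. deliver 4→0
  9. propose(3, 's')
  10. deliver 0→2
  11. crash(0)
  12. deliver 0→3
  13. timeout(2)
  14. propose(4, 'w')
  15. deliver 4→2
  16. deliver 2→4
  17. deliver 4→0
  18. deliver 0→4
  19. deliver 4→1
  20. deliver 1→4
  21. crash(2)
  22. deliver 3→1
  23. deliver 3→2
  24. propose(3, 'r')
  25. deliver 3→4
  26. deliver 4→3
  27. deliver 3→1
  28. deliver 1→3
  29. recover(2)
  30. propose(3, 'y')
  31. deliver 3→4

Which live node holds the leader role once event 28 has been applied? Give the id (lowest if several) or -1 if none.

after 1 — timeout(3): n3:cand/b8/[-]
after 2 — deliver 3→2: n2:foll/b8/[-]
after 3 — deliver 2→3: ·
after 4 — deliver 3→0: n0:foll/b8/[-]
after 5 — deliver 0→3: n3:lead/b8/[-]
after 6 — deliver 3→1: n1:foll/b8/[-]
after 7 — deliver 1→3: ·
after 8 — deliver 4→0: ·
after 9 — propose(3,'s'): ·
after 10 — deliver 0→2: ·
after 11 — crash(0): n0:✗foll/b8/[-]
after 12 — deliver 0→3: ·
after 13 — timeout(2): n2:cand/b12/[-]
after 14 — propose(4,'w'): ·
after 15 — deliver 4→2: ·
after 16 — deliver 2→4: n4:foll/b12/[-]
after 17 — deliver 4→0: ·
after 18 — deliver 0→4: ·
after 19 — deliver 4→1: ·
after 20 — deliver 1→4: ·
after 21 — crash(2): n2:✗cand/b12/[-]
after 22 — deliver 3→1: n1:foll/b8/[s]
after 23 — deliver 3→2: ·
after 24 — propose(3,'r'): ·
after 25 — deliver 3→4: ·
after 26 — deliver 4→3: ·
after 27 — deliver 3→1: n1:foll/b8/[s,r]
after 28 — deliver 1→3: ·

3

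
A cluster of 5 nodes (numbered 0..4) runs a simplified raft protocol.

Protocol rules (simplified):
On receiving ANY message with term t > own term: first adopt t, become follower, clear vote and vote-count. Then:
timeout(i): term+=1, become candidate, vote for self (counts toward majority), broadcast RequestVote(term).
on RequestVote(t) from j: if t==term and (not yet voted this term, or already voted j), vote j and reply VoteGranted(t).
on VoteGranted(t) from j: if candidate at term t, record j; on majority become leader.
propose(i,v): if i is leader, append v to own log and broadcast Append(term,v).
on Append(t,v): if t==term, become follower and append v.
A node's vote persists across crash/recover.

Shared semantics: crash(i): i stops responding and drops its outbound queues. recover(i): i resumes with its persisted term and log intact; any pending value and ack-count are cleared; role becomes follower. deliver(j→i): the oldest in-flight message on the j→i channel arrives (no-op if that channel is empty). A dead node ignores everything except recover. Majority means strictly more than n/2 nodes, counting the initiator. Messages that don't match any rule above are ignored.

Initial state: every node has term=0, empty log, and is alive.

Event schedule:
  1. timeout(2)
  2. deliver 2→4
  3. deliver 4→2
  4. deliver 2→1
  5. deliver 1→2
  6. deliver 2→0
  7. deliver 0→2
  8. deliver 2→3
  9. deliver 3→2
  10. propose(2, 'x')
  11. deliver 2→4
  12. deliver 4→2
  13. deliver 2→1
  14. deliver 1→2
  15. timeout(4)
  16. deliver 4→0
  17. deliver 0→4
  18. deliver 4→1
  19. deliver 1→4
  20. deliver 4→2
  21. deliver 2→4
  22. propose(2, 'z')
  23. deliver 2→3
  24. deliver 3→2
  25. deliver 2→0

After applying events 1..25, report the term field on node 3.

1

after 1 — timeout(2): n2:cand/t1/[-]
after 2 — deliver 2→4: n4:foll/t1/[-]
after 3 — deliver 4→2: ·
after 4 — deliver 2→1: n1:foll/t1/[-]
after 5 — deliver 1→2: n2:lead/t1/[-]
after 6 — deliver 2→0: n0:foll/t1/[-]
after 7 — deliver 0→2: ·
after 8 — deliver 2→3: n3:foll/t1/[-]
after 9 — deliver 3→2: ·
after 10 — propose(2,'x'): n2:lead/t1/[x]
after 11 — deliver 2→4: n4:foll/t1/[x]
after 12 — deliver 4→2: ·
after 13 — deliver 2→1: n1:foll/t1/[x]
after 14 — deliver 1→2: ·
after 15 — timeout(4): n4:cand/t2/[x]
after 16 — deliver 4→0: n0:foll/t2/[-]
after 17 — deliver 0→4: ·
after 18 — deliver 4→1: n1:foll/t2/[x]
after 19 — deliver 1→4: n4:lead/t2/[x]
after 20 — deliver 4→2: n2:foll/t2/[x]
after 21 — deliver 2→4: ·
after 22 — propose(2,'z'): ·
after 23 — deliver 2→3: n3:foll/t1/[x]
after 24 — deliver 3→2: ·
after 25 — deliver 2→0: ·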